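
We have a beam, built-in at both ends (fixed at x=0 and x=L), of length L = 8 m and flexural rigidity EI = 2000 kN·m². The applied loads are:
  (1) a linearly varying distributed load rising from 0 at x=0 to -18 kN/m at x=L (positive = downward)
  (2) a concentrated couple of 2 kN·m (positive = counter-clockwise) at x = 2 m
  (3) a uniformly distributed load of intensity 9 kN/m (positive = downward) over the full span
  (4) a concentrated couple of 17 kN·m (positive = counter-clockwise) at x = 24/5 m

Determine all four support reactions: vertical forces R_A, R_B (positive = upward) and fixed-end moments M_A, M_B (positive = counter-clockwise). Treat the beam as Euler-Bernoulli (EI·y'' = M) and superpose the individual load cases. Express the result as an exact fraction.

R_A = 14193/800 kN, M_A = 2933/200 kN·m, R_B = -14193/800 kN, M_B = 2453/200 kN·m

Load 1 — triangular load w₀=-18 kN/m (0→w₀ over full span):
  R_A = 3w₀L/20 = 3·(-18)·8/20 = -108/5 kN
  M_A = w₀L²/30 = (-18)·8²/30 = -192/5 kN·m
  R_B = 7w₀L/20 = 7·(-18)·8/20 = -252/5 kN
  M_B = -w₀L²/20 = -(-18)·8²/20 = 288/5 kN·m
Load 2 — applied couple M₀=2 kN·m at a=2 m (b=L-a=6):
  R_A = 6M₀ab/L³ = 6·2·2·6/8³ = 9/32 kN
  M_A = M₀b(2a-b)/L² = 2·6·(2·2-6)/8² = -3/8 kN·m
  R_B = -6M₀ab/L³ = -6·2·2·6/8³ = -9/32 kN
  M_B = M₀a(2b-a)/L² = 2·2·(2·6-2)/8² = 5/8 kN·m
Load 3 — uniform load w=9 kN/m over full span:
  R_A = wL/2 = 9·8/2 = 36 kN
  M_A = wL²/12 = 9·8²/12 = 48 kN·m
  R_B = wL/2 = 9·8/2 = 36 kN
  M_B = -wL²/12 = -9·8²/12 = -48 kN·m
Load 4 — applied couple M₀=17 kN·m at a=24/5 m (b=L-a=16/5):
  R_A = 6M₀ab/L³ = 6·17·(24/5)·(16/5)/8³ = 153/50 kN
  M_A = M₀b(2a-b)/L² = 17·(16/5)·(2·(24/5)-(16/5))/8² = 136/25 kN·m
  R_B = -6M₀ab/L³ = -6·17·(24/5)·(16/5)/8³ = -153/50 kN
  M_B = M₀a(2b-a)/L² = 17·(24/5)·(2·(16/5)-(24/5))/8² = 51/25 kN·m
Superposition: R_A = 14193/800 kN, M_A = 2933/200 kN·m, R_B = -14193/800 kN, M_B = 2453/200 kN·m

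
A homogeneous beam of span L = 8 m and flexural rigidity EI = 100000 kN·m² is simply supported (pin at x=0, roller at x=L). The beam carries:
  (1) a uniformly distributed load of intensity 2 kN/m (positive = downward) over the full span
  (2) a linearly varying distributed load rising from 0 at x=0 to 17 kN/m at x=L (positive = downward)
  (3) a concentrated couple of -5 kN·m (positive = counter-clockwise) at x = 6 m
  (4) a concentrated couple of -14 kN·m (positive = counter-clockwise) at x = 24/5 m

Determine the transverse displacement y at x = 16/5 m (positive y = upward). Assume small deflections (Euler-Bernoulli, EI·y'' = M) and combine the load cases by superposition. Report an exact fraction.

y(16/5) = -5740907/1171875000 m

Load 1 — uniform load w=2 kN/m over full span:
  y_1 = -wx(L³-2Lx²+x³)/(24EI) = -2·(16/5)·(8³-2·8·(16/5)²+(16/5)³)/(24·100000) = -1984/1953125 m
Load 2 — triangular load w₀=17 kN/m (0→w₀ over full span):
  y_2 = -w₀x(7L⁴-10L²x²+3x⁴)/(360LEI) = -17·(16/5)·(7·8⁴-10·8²·(16/5)²+3·(16/5)⁴)/(360·8·100000) = -620704/146484375 m
Load 3 — applied couple M₀=-5 kN·m at a=6 m (b=L-a=2):
  y_3 = (M₀x³/(6L)+C₁x)/EI  [x≤a] with C₁=M₀(3b²-L²)/(6L)=65/12 = ((-5)·(16/5)³/(6·8)+(65/12)·(16/5))/100000 = 87/625000 m
Load 4 — applied couple M₀=-14 kN·m at a=24/5 m (b=L-a=16/5):
  y_4 = (M₀x³/(6L)+C₁x)/EI  [x≤a] with C₁=M₀(3b²-L²)/(6L)=728/75 = ((-14)·(16/5)³/(6·8)+(728/75)·(16/5))/100000 = 84/390625 m
Superposition: y = Σ y_i = -5740907/1171875000 m ≈ -0.004899 m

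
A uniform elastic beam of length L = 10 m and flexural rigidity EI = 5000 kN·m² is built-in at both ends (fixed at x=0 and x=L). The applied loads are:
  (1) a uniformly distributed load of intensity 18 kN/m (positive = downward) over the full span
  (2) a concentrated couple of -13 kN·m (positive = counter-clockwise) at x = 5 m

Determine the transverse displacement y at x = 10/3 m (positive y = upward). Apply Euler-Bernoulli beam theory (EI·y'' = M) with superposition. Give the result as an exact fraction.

y(10/3) = -787/10800 m

Load 1 — uniform load w=18 kN/m over full span:
  y_1 = -wx²(L-x)²/(24EI) = -18·(10/3)²·(10-(10/3))²/(24·5000) = -2/27 m
Load 2 — applied couple M₀=-13 kN·m at a=5 m (b=L-a=5):
  y_2 = (R_Ax³/6 - M_Ax²/2)/EI  [x≤a] with R_A=-39/20, M_A=-13/4 = ((-39/20)·(10/3)³/6 - (-13/4)·(10/3)²/2)/5000 = 13/10800 m
Superposition: y = Σ y_i = -787/10800 m ≈ -0.072870 m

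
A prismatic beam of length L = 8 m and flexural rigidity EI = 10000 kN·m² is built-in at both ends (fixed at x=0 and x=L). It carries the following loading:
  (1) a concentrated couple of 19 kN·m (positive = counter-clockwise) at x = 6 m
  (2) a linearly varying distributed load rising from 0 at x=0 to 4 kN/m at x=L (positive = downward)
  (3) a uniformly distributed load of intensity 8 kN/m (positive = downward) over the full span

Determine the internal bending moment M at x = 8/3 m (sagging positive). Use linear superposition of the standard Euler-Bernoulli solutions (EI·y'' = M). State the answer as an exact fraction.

M(8/3) = 117263/6480 kN·m

Load 1 — applied couple M₀=19 kN·m at a=6 m (b=L-a=2):
  M_1 = R_Ax - M_A  [x≤a] with R_A=171/64, M_A=95/16 = (171/64)·(8/3) - (95/16) = 19/16 kN·m
Load 2 — triangular load w₀=4 kN/m (0→w₀ over full span):
  M_2 = 3w₀Lx/20 - w₀L²/30 - w₀x³/(6L) = 3·4·8·(8/3)/20 - 4·8²/30 - 4·(8/3)³/(6·8) = 1088/405 kN·m
Load 3 — uniform load w=8 kN/m over full span:
  M_3 = wLx/2 - wL²/12 - wx²/2 = 8·8·(8/3)/2 - 8·8²/12 - 8·(8/3)²/2 = 128/9 kN·m
Superposition: M = Σ M_i = 117263/6480 kN·m ≈ 18.096142 kN·m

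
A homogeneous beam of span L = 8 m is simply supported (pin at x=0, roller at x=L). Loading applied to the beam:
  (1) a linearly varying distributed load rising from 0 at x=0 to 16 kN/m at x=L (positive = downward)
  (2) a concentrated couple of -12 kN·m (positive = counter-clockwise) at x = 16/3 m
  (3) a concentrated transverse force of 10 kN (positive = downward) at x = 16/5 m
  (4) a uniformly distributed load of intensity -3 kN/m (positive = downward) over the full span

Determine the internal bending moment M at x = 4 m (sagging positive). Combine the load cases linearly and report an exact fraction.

M(4) = 50 kN·m

Load 1 — triangular load w₀=16 kN/m (0→w₀ over full span):
  M_1 = w₀Lx/6 - w₀x³/(6L) = 16·8·4/6 - 16·4³/(6·8) = 64 kN·m
Load 2 — applied couple M₀=-12 kN·m at a=16/3 m (b=L-a=8/3):
  M_2 = M₀x/L  [x≤a] = (-12)·4/8 = -6 kN·m
Load 3 — point force P=10 kN at a=16/5 m (b=L-a=24/5):
  M_3 = Pa(L-x)/L  [x>a] = 10·(16/5)·(8-4)/8 = 16 kN·m
Load 4 — uniform load w=-3 kN/m over full span:
  M_4 = wx(L-x)/2 = (-3)·4·(8-4)/2 = -24 kN·m
Superposition: M = Σ M_i = 50 kN·m ≈ 50.000000 kN·m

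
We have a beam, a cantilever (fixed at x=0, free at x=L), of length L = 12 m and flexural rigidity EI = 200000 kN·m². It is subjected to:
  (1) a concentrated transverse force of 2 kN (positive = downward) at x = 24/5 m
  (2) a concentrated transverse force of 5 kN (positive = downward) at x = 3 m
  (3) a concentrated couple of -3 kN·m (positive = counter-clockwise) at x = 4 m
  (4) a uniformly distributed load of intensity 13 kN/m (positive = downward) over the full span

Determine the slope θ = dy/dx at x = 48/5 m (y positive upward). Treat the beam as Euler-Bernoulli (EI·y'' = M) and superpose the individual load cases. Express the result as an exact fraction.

Load 1 — point force P=2 kN at a=24/5 m (b=L-a=36/5):
  θ_1 = -Pa²/(2EI)  [x>a] = -2·(24/5)²/(2·200000) = -9/78125 rad
Load 2 — point force P=5 kN at a=3 m (b=L-a=9):
  θ_2 = -Pa²/(2EI)  [x>a] = -5·3²/(2·200000) = -9/80000 rad
Load 3 — applied couple M₀=-3 kN·m at a=4 m (b=L-a=8):
  θ_3 = M₀a/EI  [x>a] = (-3)·4/200000 = -3/50000 rad
Load 4 — uniform load w=13 kN/m over full span:
  θ_4 = -wx(x²-3Lx+3L²)/(6EI) = -13·(48/5)·((48/5)²-3·12·(48/5)+3·12²)/(6·200000) = -7254/390625 rad
Superposition: θ = Σ θ_i = -942897/50000000 rad ≈ -0.018858 rad

θ(48/5) = -942897/50000000 rad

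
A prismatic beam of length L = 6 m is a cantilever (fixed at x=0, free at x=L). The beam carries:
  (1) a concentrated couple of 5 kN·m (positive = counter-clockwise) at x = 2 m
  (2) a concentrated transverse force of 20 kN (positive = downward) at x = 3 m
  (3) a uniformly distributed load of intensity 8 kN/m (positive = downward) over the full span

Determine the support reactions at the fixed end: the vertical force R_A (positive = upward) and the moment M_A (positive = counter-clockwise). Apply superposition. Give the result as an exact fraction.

Load 1 — applied couple M₀=5 kN·m at a=2 m (b=L-a=4):
  R_A = 0 kN
  M_A = -M₀ = -5 kN·m
Load 2 — point force P=20 kN at a=3 m (b=L-a=3):
  R_A = P = 20 kN
  M_A = Pa = 20·3 = 60 kN·m
Load 3 — uniform load w=8 kN/m over full span:
  R_A = wL = 8·6 = 48 kN
  M_A = wL²/2 = 8·6²/2 = 144 kN·m
Superposition: R_A = 68 kN, M_A = 199 kN·m

R_A = 68 kN, M_A = 199 kN·m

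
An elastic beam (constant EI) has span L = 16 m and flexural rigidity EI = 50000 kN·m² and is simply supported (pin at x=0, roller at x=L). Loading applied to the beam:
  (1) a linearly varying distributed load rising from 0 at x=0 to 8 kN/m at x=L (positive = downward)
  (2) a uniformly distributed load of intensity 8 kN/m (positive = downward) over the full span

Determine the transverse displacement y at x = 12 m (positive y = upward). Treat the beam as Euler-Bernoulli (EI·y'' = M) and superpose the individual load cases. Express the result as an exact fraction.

Load 1 — triangular load w₀=8 kN/m (0→w₀ over full span):
  y_1 = -w₀x(7L⁴-10L²x²+3x⁴)/(360LEI) = -8·12·(7·16⁴-10·16²·12²+3·12⁴)/(360·16·50000) = -476/9375 m
Load 2 — uniform load w=8 kN/m over full span:
  y_2 = -wx(L³-2Lx²+x³)/(24EI) = -8·12·(16³-2·16·12²+12³)/(24·50000) = -304/3125 m
Superposition: y = Σ y_i = -1388/9375 m ≈ -0.148053 m

y(12) = -1388/9375 m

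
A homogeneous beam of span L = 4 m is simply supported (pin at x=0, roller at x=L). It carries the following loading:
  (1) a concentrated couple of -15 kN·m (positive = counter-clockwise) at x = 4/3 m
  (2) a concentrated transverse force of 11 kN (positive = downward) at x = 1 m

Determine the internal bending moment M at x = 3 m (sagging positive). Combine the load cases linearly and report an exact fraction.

Load 1 — applied couple M₀=-15 kN·m at a=4/3 m (b=L-a=8/3):
  M_1 = M₀x/L - M₀  [x>a] = (-15)·3/4 - (-15) = 15/4 kN·m
Load 2 — point force P=11 kN at a=1 m (b=L-a=3):
  M_2 = Pa(L-x)/L  [x>a] = 11·1·(4-3)/4 = 11/4 kN·m
Superposition: M = Σ M_i = 13/2 kN·m ≈ 6.500000 kN·m

M(3) = 13/2 kN·m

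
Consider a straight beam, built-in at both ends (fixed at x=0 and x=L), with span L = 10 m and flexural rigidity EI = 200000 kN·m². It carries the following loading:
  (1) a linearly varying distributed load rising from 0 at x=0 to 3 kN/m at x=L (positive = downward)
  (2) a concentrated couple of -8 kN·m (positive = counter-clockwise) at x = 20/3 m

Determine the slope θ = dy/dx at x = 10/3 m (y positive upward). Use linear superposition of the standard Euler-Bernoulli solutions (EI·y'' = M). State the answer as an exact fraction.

θ(10/3) = -7/202500 rad

Load 1 — triangular load w₀=3 kN/m (0→w₀ over full span):
  θ_1 = -w₀(2x(L-x)(L-2x)(x+2L)+x²(L-x)²)/(120LEI) = -3·(2·(10/3)·(10-(10/3))·(10-2·(10/3))·((10/3)+2·10)+(10/3)²·(10-(10/3))²)/(120·10·200000) = -1/20250 rad
Load 2 — applied couple M₀=-8 kN·m at a=20/3 m (b=L-a=10/3):
  θ_2 = (R_Ax²/2 - M_Ax)/EI  [x≤a] with R_A=-16/15, M_A=-8/3 = ((-16/15)·(10/3)²/2 - (-8/3)·(10/3))/200000 = 1/67500 rad
Superposition: θ = Σ θ_i = -7/202500 rad ≈ -0.000035 rad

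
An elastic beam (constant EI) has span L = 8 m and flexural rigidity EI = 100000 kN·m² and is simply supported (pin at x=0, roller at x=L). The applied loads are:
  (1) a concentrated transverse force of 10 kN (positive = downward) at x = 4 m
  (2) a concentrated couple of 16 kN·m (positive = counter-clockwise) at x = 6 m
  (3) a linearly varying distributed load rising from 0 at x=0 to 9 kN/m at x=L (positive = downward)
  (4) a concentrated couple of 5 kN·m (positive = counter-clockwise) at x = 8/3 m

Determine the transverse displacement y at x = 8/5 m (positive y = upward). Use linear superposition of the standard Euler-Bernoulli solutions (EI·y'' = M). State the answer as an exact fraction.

Load 1 — point force P=10 kN at a=4 m (b=L-a=4):
  y_1 = -Pbx(L²-b²-x²)/(6LEI)  [x≤a] = -10·4·(8/5)·(8²-4²-(8/5)²)/(6·8·100000) = -142/234375 m
Load 2 — applied couple M₀=16 kN·m at a=6 m (b=L-a=2):
  y_2 = (M₀x³/(6L)+C₁x)/EI  [x≤a] with C₁=M₀(3b²-L²)/(6L)=-52/3 = (16·(8/5)³/(6·8)+(-52/3)·(8/5))/100000 = -103/390625 m
Load 3 — triangular load w₀=9 kN/m (0→w₀ over full span):
  y_3 = -w₀x(7L⁴-10L²x²+3x⁴)/(360LEI) = -9·(8/5)·(7·8⁴-10·8²·(8/5)²+3·(8/5)⁴)/(360·8·100000) = -66048/48828125 m
Load 4 — applied couple M₀=5 kN·m at a=8/3 m (b=L-a=16/3):
  y_4 = (M₀x³/(6L)+C₁x)/EI  [x≤a] with C₁=M₀(3b²-L²)/(6L)=20/9 = (5·(8/5)³/(6·8)+(20/9)·(8/5))/100000 = 28/703125 m
Superposition: y = Σ y_i = -959057/439453125 m ≈ -0.002182 m

y(8/5) = -959057/439453125 m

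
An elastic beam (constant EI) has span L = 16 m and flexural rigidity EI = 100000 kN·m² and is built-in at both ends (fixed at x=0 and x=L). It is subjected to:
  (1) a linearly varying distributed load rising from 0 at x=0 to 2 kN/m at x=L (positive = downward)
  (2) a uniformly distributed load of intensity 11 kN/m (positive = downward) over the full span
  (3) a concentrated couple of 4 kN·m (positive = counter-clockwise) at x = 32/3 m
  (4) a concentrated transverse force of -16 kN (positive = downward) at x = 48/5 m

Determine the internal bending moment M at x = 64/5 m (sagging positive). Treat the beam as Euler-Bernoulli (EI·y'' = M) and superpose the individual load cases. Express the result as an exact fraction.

Load 1 — triangular load w₀=2 kN/m (0→w₀ over full span):
  M_1 = 3w₀Lx/20 - w₀L²/30 - w₀x³/(6L) = 3·2·16·(64/5)/20 - 2·16²/30 - 2·(64/5)³/(6·16) = 256/375 kN·m
Load 2 — uniform load w=11 kN/m over full span:
  M_2 = wLx/2 - wL²/12 - wx²/2 = 11·16·(64/5)/2 - 11·16²/12 - 11·(64/5)²/2 = -704/75 kN·m
Load 3 — applied couple M₀=4 kN·m at a=32/3 m (b=L-a=16/3):
  M_3 = R_Ax - M_A - M₀  [x>a] with R_A=1/3, M_A=4/3 = (1/3)·(64/5) - (4/3) - 4 = -16/15 kN·m
Load 4 — point force P=-16 kN at a=48/5 m (b=L-a=32/5):
  M_4 = Pa²(a+3b)(L-x)/L³ - Pa²b/L²  [x>a] = (-16)·(48/5)²·((48/5)+3·(32/5))·(16-(64/5))/16³ - (-16)·(48/5)²·(32/5)/16² = 2304/625 kN·m
Superposition: M = Σ M_i = -11408/1875 kN·m ≈ -6.084267 kN·m

M(64/5) = -11408/1875 kN·m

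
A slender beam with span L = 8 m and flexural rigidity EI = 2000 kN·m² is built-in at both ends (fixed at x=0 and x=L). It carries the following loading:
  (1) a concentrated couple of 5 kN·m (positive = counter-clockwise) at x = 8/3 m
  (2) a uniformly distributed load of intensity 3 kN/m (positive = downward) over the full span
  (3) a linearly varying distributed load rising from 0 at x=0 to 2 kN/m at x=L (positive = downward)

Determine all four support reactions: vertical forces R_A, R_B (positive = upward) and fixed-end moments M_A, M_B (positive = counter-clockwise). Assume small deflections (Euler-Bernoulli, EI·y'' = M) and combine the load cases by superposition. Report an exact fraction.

Load 1 — applied couple M₀=5 kN·m at a=8/3 m (b=L-a=16/3):
  R_A = 6M₀ab/L³ = 6·5·(8/3)·(16/3)/8³ = 5/6 kN
  M_A = M₀b(2a-b)/L² = 5·(16/3)·(2·(8/3)-(16/3))/8² = 0 kN·m
  R_B = -6M₀ab/L³ = -6·5·(8/3)·(16/3)/8³ = -5/6 kN
  M_B = M₀a(2b-a)/L² = 5·(8/3)·(2·(16/3)-(8/3))/8² = 5/3 kN·m
Load 2 — uniform load w=3 kN/m over full span:
  R_A = wL/2 = 3·8/2 = 12 kN
  M_A = wL²/12 = 3·8²/12 = 16 kN·m
  R_B = wL/2 = 3·8/2 = 12 kN
  M_B = -wL²/12 = -3·8²/12 = -16 kN·m
Load 3 — triangular load w₀=2 kN/m (0→w₀ over full span):
  R_A = 3w₀L/20 = 3·2·8/20 = 12/5 kN
  M_A = w₀L²/30 = 2·8²/30 = 64/15 kN·m
  R_B = 7w₀L/20 = 7·2·8/20 = 28/5 kN
  M_B = -w₀L²/20 = -2·8²/20 = -32/5 kN·m
Superposition: R_A = 457/30 kN, M_A = 304/15 kN·m, R_B = 503/30 kN, M_B = -311/15 kN·m

R_A = 457/30 kN, M_A = 304/15 kN·m, R_B = 503/30 kN, M_B = -311/15 kN·m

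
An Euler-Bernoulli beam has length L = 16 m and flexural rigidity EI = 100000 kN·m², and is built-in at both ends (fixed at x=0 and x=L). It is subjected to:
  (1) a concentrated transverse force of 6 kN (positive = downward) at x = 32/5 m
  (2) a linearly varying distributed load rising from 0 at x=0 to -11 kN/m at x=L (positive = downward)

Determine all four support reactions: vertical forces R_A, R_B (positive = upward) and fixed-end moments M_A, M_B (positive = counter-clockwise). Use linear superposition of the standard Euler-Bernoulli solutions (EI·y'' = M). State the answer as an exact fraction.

Load 1 — point force P=6 kN at a=32/5 m (b=L-a=48/5):
  R_A = Pb²(3a+b)/L³ = 6·(48/5)²·(3·(32/5)+(48/5))/16³ = 486/125 kN
  M_A = Pab²/L² = 6·(32/5)·(48/5)²/16² = 1728/125 kN·m
  R_B = Pa²(a+3b)/L³ = 6·(32/5)²·((32/5)+3·(48/5))/16³ = 264/125 kN
  M_B = -Pa²b/L² = -6·(32/5)²·(48/5)/16² = -1152/125 kN·m
Load 2 — triangular load w₀=-11 kN/m (0→w₀ over full span):
  R_A = 3w₀L/20 = 3·(-11)·16/20 = -132/5 kN
  M_A = w₀L²/30 = (-11)·16²/30 = -1408/15 kN·m
  R_B = 7w₀L/20 = 7·(-11)·16/20 = -308/5 kN
  M_B = -w₀L²/20 = -(-11)·16²/20 = 704/5 kN·m
Superposition: R_A = -2814/125 kN, M_A = -30016/375 kN·m, R_B = -7436/125 kN, M_B = 16448/125 kN·m

R_A = -2814/125 kN, M_A = -30016/375 kN·m, R_B = -7436/125 kN, M_B = 16448/125 kN·m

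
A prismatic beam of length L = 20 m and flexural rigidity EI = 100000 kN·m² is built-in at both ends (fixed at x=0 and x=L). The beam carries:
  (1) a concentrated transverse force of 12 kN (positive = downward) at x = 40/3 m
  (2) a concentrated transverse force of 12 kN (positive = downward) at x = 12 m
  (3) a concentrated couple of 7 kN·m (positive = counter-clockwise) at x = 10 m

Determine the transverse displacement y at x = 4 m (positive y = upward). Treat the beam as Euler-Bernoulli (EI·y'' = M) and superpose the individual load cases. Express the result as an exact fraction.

y(4) = -433183/168750000 m

Load 1 — point force P=12 kN at a=40/3 m (b=L-a=20/3):
  y_1 = -Pb²x²(3aL-(3a+b)x)/(6L³EI)  [x≤a] = -12·(20/3)²·4²·(3·(40/3)·20-(3·(40/3)+(20/3))·4)/(6·20³·100000) = -92/84375 m
Load 2 — point force P=12 kN at a=12 m (b=L-a=8):
  y_2 = -Pb²x²(3aL-(3a+b)x)/(6L³EI)  [x≤a] = -12·8²·4²·(3·12·20-(3·12+8)·4)/(6·20³·100000) = -544/390625 m
Load 3 — applied couple M₀=7 kN·m at a=10 m (b=L-a=10):
  y_3 = (R_Ax³/6 - M_Ax²/2)/EI  [x≤a] with R_A=21/40, M_A=7/4 = ((21/40)·4³/6 - (7/4)·4²/2)/100000 = -21/250000 m
Superposition: y = Σ y_i = -433183/168750000 m ≈ -0.002567 m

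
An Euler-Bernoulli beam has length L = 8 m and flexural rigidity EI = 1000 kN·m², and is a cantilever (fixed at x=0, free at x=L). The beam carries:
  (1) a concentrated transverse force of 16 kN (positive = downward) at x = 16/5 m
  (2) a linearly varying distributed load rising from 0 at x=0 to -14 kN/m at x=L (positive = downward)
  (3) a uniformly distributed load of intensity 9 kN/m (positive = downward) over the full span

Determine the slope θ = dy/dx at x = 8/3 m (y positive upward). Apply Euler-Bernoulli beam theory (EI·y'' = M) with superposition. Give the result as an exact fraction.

Load 1 — point force P=16 kN at a=16/5 m (b=L-a=24/5):
  θ_1 = -Px(2a-x)/(2EI)  [x≤a] = -16·(8/3)·(2·(16/5)-(8/3))/(2·1000) = -448/5625 rad
Load 2 — triangular load w₀=-14 kN/m (0→w₀ over full span):
  θ_2 = (w₀Lx²/4-w₀L²x/3-w₀x⁴/(24L))/EI = ((-14)·8·(8/3)²/4-(-14)·8²·(8/3)/3-(-14)·(8/3)⁴/(24·8))/1000 = 18256/30375 rad
Load 3 — uniform load w=9 kN/m over full span:
  θ_3 = -wx(x²-3Lx+3L²)/(6EI) = -9·(8/3)·((8/3)²-3·8·(8/3)+3·8²)/(6·1000) = -608/1125 rad
Superposition: θ = Σ θ_i = -2896/151875 rad ≈ -0.019068 rad

θ(8/3) = -2896/151875 rad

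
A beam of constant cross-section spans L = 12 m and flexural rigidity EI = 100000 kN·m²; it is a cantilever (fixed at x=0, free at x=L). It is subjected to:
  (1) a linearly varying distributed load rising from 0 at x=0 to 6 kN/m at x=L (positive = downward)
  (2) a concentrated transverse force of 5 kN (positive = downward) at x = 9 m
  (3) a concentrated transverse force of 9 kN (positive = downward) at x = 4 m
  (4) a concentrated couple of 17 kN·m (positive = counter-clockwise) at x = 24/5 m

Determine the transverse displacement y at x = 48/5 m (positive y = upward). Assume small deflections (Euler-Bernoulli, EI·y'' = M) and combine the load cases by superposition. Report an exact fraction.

Load 1 — triangular load w₀=6 kN/m (0→w₀ over full span):
  y_1 = (w₀Lx³/12-w₀L²x²/6-w₀x⁵/(120L))/EI = (6·12·(48/5)³/12-6·12²·(48/5)²/6-6·(48/5)⁵/(120·12))/100000 = -4053888/48828125 m
Load 2 — point force P=5 kN at a=9 m (b=L-a=3):
  y_2 = -Pa²(3x-a)/(6EI)  [x>a] = -5·9²·(3·(48/5)-9)/(6·100000) = -2673/200000 m
Load 3 — point force P=9 kN at a=4 m (b=L-a=8):
  y_3 = -Pa²(3x-a)/(6EI)  [x>a] = -9·4²·(3·(48/5)-4)/(6·100000) = -93/15625 m
Load 4 — applied couple M₀=17 kN·m at a=24/5 m (b=L-a=36/5):
  y_4 = M₀a(2x-a)/(2EI)  [x>a] = 17·(24/5)·(2·(48/5)-(24/5))/(2·100000) = 459/78125 m
Superposition: y = Σ y_i = -301454457/3125000000 m ≈ -0.096465 m

y(48/5) = -301454457/3125000000 m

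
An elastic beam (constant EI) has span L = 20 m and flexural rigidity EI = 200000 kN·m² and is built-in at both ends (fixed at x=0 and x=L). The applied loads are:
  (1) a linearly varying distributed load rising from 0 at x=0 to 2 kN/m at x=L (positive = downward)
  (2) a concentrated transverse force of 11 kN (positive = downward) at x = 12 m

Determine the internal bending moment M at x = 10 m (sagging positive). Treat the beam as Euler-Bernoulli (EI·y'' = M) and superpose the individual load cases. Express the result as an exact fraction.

Load 1 — triangular load w₀=2 kN/m (0→w₀ over full span):
  M_1 = 3w₀Lx/20 - w₀L²/30 - w₀x³/(6L) = 3·2·20·10/20 - 2·20²/30 - 2·10³/(6·20) = 50/3 kN·m
Load 2 — point force P=11 kN at a=12 m (b=L-a=8):
  M_2 = Pb²(3a+b)x/L³ - Pab²/L²  [x≤a] = 11·8²·(3·12+8)·10/20³ - 11·12·8²/20² = 88/5 kN·m
Superposition: M = Σ M_i = 514/15 kN·m ≈ 34.266667 kN·m

M(10) = 514/15 kN·m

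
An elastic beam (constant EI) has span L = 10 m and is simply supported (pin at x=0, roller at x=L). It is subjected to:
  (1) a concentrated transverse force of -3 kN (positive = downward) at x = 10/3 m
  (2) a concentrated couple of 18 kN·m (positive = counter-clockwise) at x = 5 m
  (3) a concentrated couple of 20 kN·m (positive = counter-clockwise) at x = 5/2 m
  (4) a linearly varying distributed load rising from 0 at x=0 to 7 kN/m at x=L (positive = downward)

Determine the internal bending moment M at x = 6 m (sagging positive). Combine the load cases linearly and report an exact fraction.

M(6) = 128/5 kN·m

Load 1 — point force P=-3 kN at a=10/3 m (b=L-a=20/3):
  M_1 = Pa(L-x)/L  [x>a] = (-3)·(10/3)·(10-6)/10 = -4 kN·m
Load 2 — applied couple M₀=18 kN·m at a=5 m (b=L-a=5):
  M_2 = M₀x/L - M₀  [x>a] = 18·6/10 - 18 = -36/5 kN·m
Load 3 — applied couple M₀=20 kN·m at a=5/2 m (b=L-a=15/2):
  M_3 = M₀x/L - M₀  [x>a] = 20·6/10 - 20 = -8 kN·m
Load 4 — triangular load w₀=7 kN/m (0→w₀ over full span):
  M_4 = w₀Lx/6 - w₀x³/(6L) = 7·10·6/6 - 7·6³/(6·10) = 224/5 kN·m
Superposition: M = Σ M_i = 128/5 kN·m ≈ 25.600000 kN·m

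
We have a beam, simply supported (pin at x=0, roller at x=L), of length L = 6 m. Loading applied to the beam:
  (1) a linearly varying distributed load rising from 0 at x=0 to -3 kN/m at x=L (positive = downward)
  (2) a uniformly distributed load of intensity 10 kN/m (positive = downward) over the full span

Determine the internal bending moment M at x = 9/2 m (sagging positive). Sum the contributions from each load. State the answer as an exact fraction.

Load 1 — triangular load w₀=-3 kN/m (0→w₀ over full span):
  M_1 = w₀Lx/6 - w₀x³/(6L) = (-3)·6·(9/2)/6 - (-3)·(9/2)³/(6·6) = -189/32 kN·m
Load 2 — uniform load w=10 kN/m over full span:
  M_2 = wx(L-x)/2 = 10·(9/2)·(6-(9/2))/2 = 135/4 kN·m
Superposition: M = Σ M_i = 891/32 kN·m ≈ 27.843750 kN·m

M(9/2) = 891/32 kN·m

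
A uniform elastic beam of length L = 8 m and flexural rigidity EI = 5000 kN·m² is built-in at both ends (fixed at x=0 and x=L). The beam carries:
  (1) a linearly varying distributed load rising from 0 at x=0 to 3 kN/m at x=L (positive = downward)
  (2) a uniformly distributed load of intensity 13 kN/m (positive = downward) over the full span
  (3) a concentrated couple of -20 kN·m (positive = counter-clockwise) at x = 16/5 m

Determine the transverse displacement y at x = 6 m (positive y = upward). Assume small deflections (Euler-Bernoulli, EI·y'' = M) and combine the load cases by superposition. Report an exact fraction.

y(6) = -959/50000 m

Load 1 — triangular load w₀=3 kN/m (0→w₀ over full span):
  y_1 = -w₀x²(L-x)²(x+2L)/(120LEI) = -3·6²·(8-6)²·(6+2·8)/(120·8·5000) = -99/50000 m
Load 2 — uniform load w=13 kN/m over full span:
  y_2 = -wx²(L-x)²/(24EI) = -13·6²·(8-6)²/(24·5000) = -39/2500 m
Load 3 — applied couple M₀=-20 kN·m at a=16/5 m (b=L-a=24/5):
  y_3 = (R_Ax³/6 - M_Ax²/2 - M₀(x-a)²/2)/EI  [x>a] with R_A=-18/5, M_A=-12/5 = ((-18/5)·6³/6 - (-12/5)·6²/2 - (-20)·(6-(16/5))²/2)/5000 = -1/625 m
Superposition: y = Σ y_i = -959/50000 m ≈ -0.019180 m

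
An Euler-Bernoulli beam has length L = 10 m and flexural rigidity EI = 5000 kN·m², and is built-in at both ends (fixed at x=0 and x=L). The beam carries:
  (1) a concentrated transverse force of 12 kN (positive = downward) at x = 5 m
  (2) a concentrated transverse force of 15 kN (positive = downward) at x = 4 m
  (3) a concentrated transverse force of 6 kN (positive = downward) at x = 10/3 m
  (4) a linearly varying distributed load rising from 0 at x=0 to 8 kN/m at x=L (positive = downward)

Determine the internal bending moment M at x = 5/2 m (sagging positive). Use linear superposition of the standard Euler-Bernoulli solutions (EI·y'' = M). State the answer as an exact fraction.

M(5/2) = 1111/180 kN·m

Load 1 — point force P=12 kN at a=5 m (b=L-a=5):
  M_1 = Pb²(3a+b)x/L³ - Pab²/L²  [x≤a] = 12·5²·(3·5+5)·(5/2)/10³ - 12·5·5²/10² = 0 kN·m
Load 2 — point force P=15 kN at a=4 m (b=L-a=6):
  M_2 = Pb²(3a+b)x/L³ - Pab²/L²  [x≤a] = 15·6²·(3·4+6)·(5/2)/10³ - 15·4·6²/10² = 27/10 kN·m
Load 3 — point force P=6 kN at a=10/3 m (b=L-a=20/3):
  M_3 = Pb²(3a+b)x/L³ - Pab²/L²  [x≤a] = 6·(20/3)²·(3·(10/3)+(20/3))·(5/2)/10³ - 6·(10/3)·(20/3)²/10² = 20/9 kN·m
Load 4 — triangular load w₀=8 kN/m (0→w₀ over full span):
  M_4 = 3w₀Lx/20 - w₀L²/30 - w₀x³/(6L) = 3·8·10·(5/2)/20 - 8·10²/30 - 8·(5/2)³/(6·10) = 5/4 kN·m
Superposition: M = Σ M_i = 1111/180 kN·m ≈ 6.172222 kN·m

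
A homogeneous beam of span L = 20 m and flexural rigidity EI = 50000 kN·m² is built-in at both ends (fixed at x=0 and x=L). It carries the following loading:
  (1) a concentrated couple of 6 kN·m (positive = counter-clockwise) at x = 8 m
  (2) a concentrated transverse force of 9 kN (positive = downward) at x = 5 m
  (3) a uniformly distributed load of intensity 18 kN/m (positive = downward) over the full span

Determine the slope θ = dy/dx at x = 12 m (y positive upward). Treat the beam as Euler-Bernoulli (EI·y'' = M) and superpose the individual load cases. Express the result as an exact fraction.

θ(12) = 149241/12500000 rad

Load 1 — applied couple M₀=6 kN·m at a=8 m (b=L-a=12):
  θ_1 = (R_Ax²/2 - M_Ax - M₀(x-a))/EI  [x>a] with R_A=54/125, M_A=18/25 = ((54/125)·12²/2 - (18/25)·12 - 6·(12-8))/50000 = -12/390625 rad
Load 2 — point force P=9 kN at a=5 m (b=L-a=15):
  θ_2 = Pa²(L-x)(2bL-(3b+a)(L-x))/(2L³EI)  [x>a] = 9·5²·(20-12)·(2·15·20-(3·15+5)·(20-12))/(2·20³·50000) = 9/20000 rad
Load 3 — uniform load w=18 kN/m over full span:
  θ_3 = -wx(L-x)(L-2x)/(12EI) = -18·12·(20-12)·(20-2·12)/(12·50000) = 36/3125 rad
Superposition: θ = Σ θ_i = 149241/12500000 rad ≈ 0.011939 rad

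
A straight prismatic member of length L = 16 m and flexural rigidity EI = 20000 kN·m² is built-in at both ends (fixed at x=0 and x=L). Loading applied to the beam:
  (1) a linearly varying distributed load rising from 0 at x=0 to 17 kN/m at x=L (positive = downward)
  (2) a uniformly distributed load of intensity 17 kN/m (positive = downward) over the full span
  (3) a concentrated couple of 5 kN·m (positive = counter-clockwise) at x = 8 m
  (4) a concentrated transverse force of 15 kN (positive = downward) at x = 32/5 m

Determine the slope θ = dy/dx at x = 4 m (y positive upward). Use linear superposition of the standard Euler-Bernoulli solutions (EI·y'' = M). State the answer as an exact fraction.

θ(4) = -87093/2000000 rad

Load 1 — triangular load w₀=17 kN/m (0→w₀ over full span):
  θ_1 = -w₀(2x(L-x)(L-2x)(x+2L)+x²(L-x)²)/(120LEI) = -17·(2·4·(16-4)·(16-2·4)·(4+2·16)+4²·(16-4)²)/(120·16·20000) = -663/50000 rad
Load 2 — uniform load w=17 kN/m over full span:
  θ_2 = -wx(L-x)(L-2x)/(12EI) = -17·4·(16-4)·(16-2·4)/(12·20000) = -17/625 rad
Load 3 — applied couple M₀=5 kN·m at a=8 m (b=L-a=8):
  θ_3 = (R_Ax²/2 - M_Ax)/EI  [x≤a] with R_A=15/32, M_A=5/4 = ((15/32)·4²/2 - (5/4)·4)/20000 = -1/16000 rad
Load 4 — point force P=15 kN at a=32/5 m (b=L-a=48/5):
  θ_4 = -Pb²x(2aL-(3a+b)x)/(2L³EI)  [x≤a] = -15·(48/5)²·4·(2·(32/5)·16-(3·(32/5)+(48/5))·4)/(2·16³·20000) = -189/62500 rad
Superposition: θ = Σ θ_i = -87093/2000000 rad ≈ -0.043547 rad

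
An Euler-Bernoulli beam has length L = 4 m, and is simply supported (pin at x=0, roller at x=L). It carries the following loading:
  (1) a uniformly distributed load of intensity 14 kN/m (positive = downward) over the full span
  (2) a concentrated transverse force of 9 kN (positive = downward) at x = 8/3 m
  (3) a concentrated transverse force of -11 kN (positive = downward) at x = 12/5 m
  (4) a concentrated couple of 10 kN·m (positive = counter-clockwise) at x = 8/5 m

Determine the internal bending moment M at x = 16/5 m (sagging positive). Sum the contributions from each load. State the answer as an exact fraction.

M(16/5) = 386/25 kN·m

Load 1 — uniform load w=14 kN/m over full span:
  M_1 = wx(L-x)/2 = 14·(16/5)·(4-(16/5))/2 = 448/25 kN·m
Load 2 — point force P=9 kN at a=8/3 m (b=L-a=4/3):
  M_2 = Pa(L-x)/L  [x>a] = 9·(8/3)·(4-(16/5))/4 = 24/5 kN·m
Load 3 — point force P=-11 kN at a=12/5 m (b=L-a=8/5):
  M_3 = Pa(L-x)/L  [x>a] = (-11)·(12/5)·(4-(16/5))/4 = -132/25 kN·m
Load 4 — applied couple M₀=10 kN·m at a=8/5 m (b=L-a=12/5):
  M_4 = M₀x/L - M₀  [x>a] = 10·(16/5)/4 - 10 = -2 kN·m
Superposition: M = Σ M_i = 386/25 kN·m ≈ 15.440000 kN·m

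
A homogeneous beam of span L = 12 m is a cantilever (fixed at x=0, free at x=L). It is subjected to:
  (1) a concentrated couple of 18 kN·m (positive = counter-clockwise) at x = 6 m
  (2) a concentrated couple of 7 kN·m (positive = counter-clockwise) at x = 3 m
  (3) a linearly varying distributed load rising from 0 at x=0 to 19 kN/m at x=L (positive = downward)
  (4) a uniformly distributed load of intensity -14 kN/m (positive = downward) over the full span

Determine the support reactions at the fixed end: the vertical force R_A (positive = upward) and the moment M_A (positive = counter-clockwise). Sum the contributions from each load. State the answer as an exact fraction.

R_A = -54 kN, M_A = -121 kN·m

Load 1 — applied couple M₀=18 kN·m at a=6 m (b=L-a=6):
  R_A = 0 kN
  M_A = -M₀ = -18 kN·m
Load 2 — applied couple M₀=7 kN·m at a=3 m (b=L-a=9):
  R_A = 0 kN
  M_A = -M₀ = -7 kN·m
Load 3 — triangular load w₀=19 kN/m (0→w₀ over full span):
  R_A = w₀L/2 = 19·12/2 = 114 kN
  M_A = w₀L²/3 = 19·12²/3 = 912 kN·m
Load 4 — uniform load w=-14 kN/m over full span:
  R_A = wL = (-14)·12 = -168 kN
  M_A = wL²/2 = (-14)·12²/2 = -1008 kN·m
Superposition: R_A = -54 kN, M_A = -121 kN·m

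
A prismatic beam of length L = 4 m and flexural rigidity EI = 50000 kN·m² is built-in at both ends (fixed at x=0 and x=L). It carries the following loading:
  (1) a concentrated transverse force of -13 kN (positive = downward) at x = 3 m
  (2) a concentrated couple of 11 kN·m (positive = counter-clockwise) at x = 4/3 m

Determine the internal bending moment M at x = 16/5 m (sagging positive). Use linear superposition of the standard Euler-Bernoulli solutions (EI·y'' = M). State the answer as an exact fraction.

M(16/5) = -35/48 kN·m

Load 1 — point force P=-13 kN at a=3 m (b=L-a=1):
  M_1 = Pa²(a+3b)(L-x)/L³ - Pa²b/L²  [x>a] = (-13)·3²·(3+3·1)·(4-(16/5))/4³ - (-13)·3²·1/4² = -117/80 kN·m
Load 2 — applied couple M₀=11 kN·m at a=4/3 m (b=L-a=8/3):
  M_2 = R_Ax - M_A - M₀  [x>a] with R_A=11/3, M_A=0 = (11/3)·(16/5) - 0 - 11 = 11/15 kN·m
Superposition: M = Σ M_i = -35/48 kN·m ≈ -0.729167 kN·m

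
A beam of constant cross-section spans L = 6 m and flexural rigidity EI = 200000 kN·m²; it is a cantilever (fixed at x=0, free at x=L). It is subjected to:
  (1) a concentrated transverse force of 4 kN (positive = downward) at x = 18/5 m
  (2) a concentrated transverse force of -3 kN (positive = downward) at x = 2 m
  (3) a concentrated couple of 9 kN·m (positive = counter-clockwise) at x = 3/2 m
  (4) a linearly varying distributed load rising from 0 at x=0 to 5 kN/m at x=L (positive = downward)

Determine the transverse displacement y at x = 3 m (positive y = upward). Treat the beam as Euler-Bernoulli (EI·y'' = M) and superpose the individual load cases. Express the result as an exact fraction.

Load 1 — point force P=4 kN at a=18/5 m (b=L-a=12/5):
  y_1 = -Px²(3a-x)/(6EI)  [x≤a] = -4·3²·(3·(18/5)-3)/(6·200000) = -117/500000 m
Load 2 — point force P=-3 kN at a=2 m (b=L-a=4):
  y_2 = -Pa²(3x-a)/(6EI)  [x>a] = -(-3)·2²·(3·3-2)/(6·200000) = 7/100000 m
Load 3 — applied couple M₀=9 kN·m at a=3/2 m (b=L-a=9/2):
  y_3 = M₀a(2x-a)/(2EI)  [x>a] = 9·(3/2)·(2·3-(3/2))/(2·200000) = 243/1600000 m
Load 4 — triangular load w₀=5 kN/m (0→w₀ over full span):
  y_4 = (w₀Lx³/12-w₀L²x²/6-w₀x⁵/(120L))/EI = (5·6·3³/12-5·6²·3²/6-5·3⁵/(120·6))/200000 = -3267/3200000 m
Superposition: y = Σ y_i = -16529/16000000 m ≈ -0.001033 m

y(3) = -16529/16000000 m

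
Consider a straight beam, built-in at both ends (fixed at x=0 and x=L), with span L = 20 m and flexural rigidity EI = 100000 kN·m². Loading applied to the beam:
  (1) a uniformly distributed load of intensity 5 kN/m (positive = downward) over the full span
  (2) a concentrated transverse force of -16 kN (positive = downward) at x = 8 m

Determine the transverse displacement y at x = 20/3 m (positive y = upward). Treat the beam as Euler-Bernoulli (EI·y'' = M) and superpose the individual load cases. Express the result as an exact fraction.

Load 1 — uniform load w=5 kN/m over full span:
  y_1 = -wx²(L-x)²/(24EI) = -5·(20/3)²·(20-(20/3))²/(24·100000) = -4/243 m
Load 2 — point force P=-16 kN at a=8 m (b=L-a=12):
  y_2 = -Pb²x²(3aL-(3a+b)x)/(6L³EI)  [x≤a] = -(-16)·12²·(20/3)²·(3·8·20-(3·8+12)·(20/3))/(6·20³·100000) = 16/3125 m
Superposition: y = Σ y_i = -8612/759375 m ≈ -0.011341 m

y(20/3) = -8612/759375 m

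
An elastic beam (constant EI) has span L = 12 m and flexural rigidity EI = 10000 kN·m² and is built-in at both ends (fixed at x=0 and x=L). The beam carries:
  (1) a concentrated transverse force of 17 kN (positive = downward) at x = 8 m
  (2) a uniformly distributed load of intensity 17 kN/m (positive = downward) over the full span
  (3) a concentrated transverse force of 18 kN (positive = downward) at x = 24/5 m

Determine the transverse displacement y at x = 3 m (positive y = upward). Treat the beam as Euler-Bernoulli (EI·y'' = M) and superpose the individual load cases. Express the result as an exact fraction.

y(3) = -391213/6000000 m

Load 1 — point force P=17 kN at a=8 m (b=L-a=4):
  y_1 = -Pb²x²(3aL-(3a+b)x)/(6L³EI)  [x≤a] = -17·4²·3²·(3·8·12-(3·8+4)·3)/(6·12³·10000) = -289/60000 m
Load 2 — uniform load w=17 kN/m over full span:
  y_2 = -wx²(L-x)²/(24EI) = -17·3²·(12-3)²/(24·10000) = -4131/80000 m
Load 3 — point force P=18 kN at a=24/5 m (b=L-a=36/5):
  y_3 = -Pb²x²(3aL-(3a+b)x)/(6L³EI)  [x≤a] = -18·(36/5)²·3²·(3·(24/5)·12-(3·(24/5)+(36/5))·3)/(6·12³·10000) = -2187/250000 m
Superposition: y = Σ y_i = -391213/6000000 m ≈ -0.065202 m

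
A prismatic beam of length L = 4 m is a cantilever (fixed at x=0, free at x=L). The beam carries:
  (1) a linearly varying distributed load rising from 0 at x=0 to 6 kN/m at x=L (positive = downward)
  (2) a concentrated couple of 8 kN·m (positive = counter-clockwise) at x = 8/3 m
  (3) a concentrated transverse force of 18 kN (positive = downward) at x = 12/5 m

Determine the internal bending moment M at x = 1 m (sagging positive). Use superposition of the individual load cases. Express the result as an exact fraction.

M(1) = -749/20 kN·m

Load 1 — triangular load w₀=6 kN/m (0→w₀ over full span):
  M_1 = w₀Lx/2 - w₀L²/3 - w₀x³/(6L) = 6·4·1/2 - 6·4²/3 - 6·1³/(6·4) = -81/4 kN·m
Load 2 — applied couple M₀=8 kN·m at a=8/3 m (b=L-a=4/3):
  M_2 = M₀  [x≤a] = 8 = 8 kN·m
Load 3 — point force P=18 kN at a=12/5 m (b=L-a=8/5):
  M_3 = -P(a-x)  [x≤a] = -18·((12/5)-1) = -126/5 kN·m
Superposition: M = Σ M_i = -749/20 kN·m ≈ -37.450000 kN·m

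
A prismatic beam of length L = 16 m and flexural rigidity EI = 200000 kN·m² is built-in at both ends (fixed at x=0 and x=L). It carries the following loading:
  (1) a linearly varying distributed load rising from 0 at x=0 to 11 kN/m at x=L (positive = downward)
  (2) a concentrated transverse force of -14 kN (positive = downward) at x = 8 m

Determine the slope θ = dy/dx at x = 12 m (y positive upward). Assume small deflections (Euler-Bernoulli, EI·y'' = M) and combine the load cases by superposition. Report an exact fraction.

Load 1 — triangular load w₀=11 kN/m (0→w₀ over full span):
  θ_1 = -w₀(2x(L-x)(L-2x)(x+2L)+x²(L-x)²)/(120LEI) = -11·(2·12·(16-12)·(16-2·12)·(12+2·16)+12²·(16-12)²)/(120·16·200000) = 451/500000 rad
Load 2 — point force P=-14 kN at a=8 m (b=L-a=8):
  θ_2 = Pa²(L-x)(2bL-(3b+a)(L-x))/(2L³EI)  [x>a] = (-14)·8²·(16-12)·(2·8·16-(3·8+8)·(16-12))/(2·16³·200000) = -7/25000 rad
Superposition: θ = Σ θ_i = 311/500000 rad ≈ 0.000622 rad

θ(12) = 311/500000 rad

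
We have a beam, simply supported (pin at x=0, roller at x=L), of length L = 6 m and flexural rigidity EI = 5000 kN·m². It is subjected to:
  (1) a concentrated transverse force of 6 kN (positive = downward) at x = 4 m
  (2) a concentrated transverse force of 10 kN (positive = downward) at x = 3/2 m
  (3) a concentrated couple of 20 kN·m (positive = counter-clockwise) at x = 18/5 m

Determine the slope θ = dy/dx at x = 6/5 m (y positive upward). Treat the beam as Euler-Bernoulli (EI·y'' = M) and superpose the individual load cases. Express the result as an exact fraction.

θ(6/5) = -37817/6000000 rad

Load 1 — point force P=6 kN at a=4 m (b=L-a=2):
  θ_1 = -Pb(L²-b²-3x²)/(6LEI)  [x≤a] = -6·2·(6²-2²-3·(6/5)²)/(6·6·5000) = -173/93750 rad
Load 2 — point force P=10 kN at a=3/2 m (b=L-a=9/2):
  θ_2 = -Pb(L²-b²-3x²)/(6LEI)  [x≤a] = -10·(9/2)·(6²-(9/2)²-3·(6/5)²)/(6·6·5000) = -1143/400000 rad
Load 3 — applied couple M₀=20 kN·m at a=18/5 m (b=L-a=12/5):
  θ_3 = (M₀x²/(2L)+C₁)/EI  [x≤a] with C₁=M₀(3b²-L²)/(6L)=-52/5 = (20·(6/5)²/(2·6)+(-52/5))/5000 = -1/625 rad
Superposition: θ = Σ θ_i = -37817/6000000 rad ≈ -0.006303 rad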